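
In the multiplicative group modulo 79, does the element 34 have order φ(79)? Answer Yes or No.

Yes

φ(79) = 79 − 1 = 78 = 2 · 3 · 13.
34 is a primitive root mod 79 iff 34^(φ(79)/q) ≢ 1 for every prime q | φ(79), i.e. q ∈ {2, 3, 13}.
34^39 ≡ 78 (mod 79)  [q = 2: ≢ 1 ✓]
34^26 ≡ 23 (mod 79)  [q = 3: ≢ 1 ✓]
34^6 ≡ 22 (mod 79)  [q = 13: ≢ 1 ✓]
Every test exponent gives a nontrivial residue, hence 34 generates the full group.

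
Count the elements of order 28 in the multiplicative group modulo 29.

12

φ(29) = 29 − 1 = 28 = 2^2 · 7.
In a cyclic group of order 28, there are φ(d) elements of order d for each divisor d of 28, and zero for non-divisors.
28 = 2^2 · 7 divides 28, and φ(28) = 12.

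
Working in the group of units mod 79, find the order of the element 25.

39

By Lagrange's theorem, ord_79(25) divides φ(79) = 79 − 1 = 78 = 2 · 3 · 13.
Divisors of 78: 1, 2, 3, 6, 13, 26, 39, 78.
Test each divisor d:
25^1 ≡ 25
25^2 ≡ 72
25^3 ≡ 62
25^6 ≡ 52
25^13 ≡ 55
25^26 ≡ 23
25^39 ≡ 1
Hence ord(25) = 39.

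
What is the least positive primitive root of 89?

3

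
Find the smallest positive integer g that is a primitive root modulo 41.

6

φ(41) = 41 − 1 = 40 = 2^3 · 5.
Test candidates g = 2, 3, … against the prime factors q ∈ {2, 5} of φ(41): g is a generator iff g^(40/q) ≢ 1 for every such q.
g = 2: 2^20 ≡ 1 — hits 1, so not a primitive root.
g = 3: 3^20 ≡ 40; 3^8 ≡ 1 — hits 1, so not a primitive root.
g = 4: 4^20 ≡ 1 — hits 1, so not a primitive root.
g = 5: 5^20 ≡ 1 — hits 1, so not a primitive root.
g = 6: 6^20 ≡ 40; 6^8 ≡ 10 — none is 1, so 6 is a primitive root.
So 6 is the smallest generator of (Z/41Z)^×.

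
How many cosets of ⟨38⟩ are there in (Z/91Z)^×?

12

Since 38 ∈ (Z/91Z)^×, its order divides φ(91) = φ(7·13) = (7−1)·(13−1) = 6·12 = 72 = 2^3 · 3^2.
Divisors of 72: 1, 2, 3, 4, 6, 8, 9, 12, 18, 24, 36, 72.
Evaluate successive powers at the divisors of 72:
38^1 ≡ 38 (mod 91)
38^2 ≡ 79 (mod 91)
38^3 ≡ 90 (mod 91)
38^4 ≡ 53 (mod 91)
38^6 ≡ 1 (mod 91) ✓
Thus |⟨38⟩| = ord(38) = 6.
The index is φ(91) / ord(38) = 72 / 6 = 12.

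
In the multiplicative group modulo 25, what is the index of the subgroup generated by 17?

By Lagrange's theorem, ord_25(17) divides φ(25) = φ(5^2) = 5·(5−1) = 20 = 2^2 · 5.
Divisors of 20: 1, 2, 4, 5, 10, 20.
Check 17^d mod 25 for each divisor in increasing order:
17^1 ≡ 17
17^2 ≡ 14
17^4 ≡ 21
17^5 ≡ 7
17^10 ≡ 24
17^20 ≡ 1
Thus |⟨17⟩| = ord(17) = 20.
[(Z/25Z)^× : ⟨17⟩] = 20/20 = 1.

1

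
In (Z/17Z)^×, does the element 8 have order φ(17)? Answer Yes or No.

φ(17) = 17 − 1 = 16 = 2^4.
Test 8^(16/q) mod 17 for each prime factor q of 16:
8^8 ≡ 1 (mod 17)  [q = 2: ≡ 1 ✗]
The check at q = 2 fails, so 8 generates a proper subgroup.

No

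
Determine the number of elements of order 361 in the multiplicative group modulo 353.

0

φ(353) = 353 − 1 = 352 = 2^5 · 11.
Since (Z/353Z)^× is cyclic of order 352, the number of elements of order d is φ(d) when d | 352 and 0 otherwise.
361 does not divide 352, so no element of (Z/353Z)^× has order 361.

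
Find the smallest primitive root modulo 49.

φ(49) = φ(7^2) = 7·(7−1) = 42 = 2 · 3 · 7.
Test candidates g = 2, 3, … against the prime factors q ∈ {2, 3, 7} of φ(49): g is a generator iff g^(42/q) ≢ 1 for every such q.
g = 2: 2^21 ≡ 1 — hits 1, so not a primitive root.
g = 3: 3^21 ≡ 48; 3^14 ≡ 30; 3^6 ≡ 43 — none is 1, so 3 is a primitive root.
Hence the least primitive root of 49 is 3.

3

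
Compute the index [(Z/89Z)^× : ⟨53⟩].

Since 53 ∈ (Z/89Z)^×, its order divides φ(89) = 89 − 1 = 88 = 2^3 · 11.
Divisors of 88: 1, 2, 4, 8, 11, 22, 44, 88.
Test each divisor d:
53^1 ≡ 53 (mod 89)
53^2 ≡ 50 (mod 89)
53^4 ≡ 8 (mod 89)
53^8 ≡ 64 (mod 89)
53^11 ≡ 55 (mod 89)
53^22 ≡ 88 (mod 89)
53^44 ≡ 1 (mod 89) ✓
The order of 53 is 44, so the subgroup it generates has 44 elements.
[(Z/89Z)^× : ⟨53⟩] = 88/44 = 2.

2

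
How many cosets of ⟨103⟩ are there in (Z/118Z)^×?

1

ord(103) | φ(118) = φ(2)·φ(59) = 1·58 = 58 = 2 · 29.
Divisors of 58: 1, 2, 29, 58.
Test each divisor d:
103^1 ≡ 103 (mod 118)
103^2 ≡ 107 (mod 118)
103^29 ≡ 117 (mod 118)
103^58 ≡ 1 (mod 118) ✓
Thus |⟨103⟩| = ord(103) = 58.
[(Z/118Z)^× : ⟨103⟩] = 58/58 = 1.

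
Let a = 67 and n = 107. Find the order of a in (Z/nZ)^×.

The order of 67 must divide φ(107) = 107 − 1 = 106 = 2 · 53.
Divisors of 106: 1, 2, 53, 106.
Test each divisor d:
67^1 ≡ 67 (mod 107)
67^2 ≡ 102 (mod 107)
67^53 ≡ 106 (mod 107)
67^106 ≡ 1 (mod 107) ✓
The smallest such exponent is 106, so the order of 67 is 106.

106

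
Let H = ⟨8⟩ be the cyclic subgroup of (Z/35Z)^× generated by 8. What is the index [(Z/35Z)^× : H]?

6

Since 8 ∈ (Z/35Z)^×, its order divides φ(35) = φ(5·7) = (5−1)·(7−1) = 4·6 = 24 = 2^3 · 3.
Divisors of 24: 1, 2, 3, 4, 6, 8, 12, 24.
Evaluate successive powers at the divisors of 24:
8^1 ≡ 8
8^2 ≡ 29
8^3 ≡ 22
8^4 ≡ 1
Thus |⟨8⟩| = ord(8) = 4.
[(Z/35Z)^× : ⟨8⟩] = 24/4 = 6.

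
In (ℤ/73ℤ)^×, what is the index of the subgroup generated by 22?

Since 22 ∈ (Z/73Z)^×, its order divides φ(73) = 73 − 1 = 72 = 2^3 · 3^2.
Divisors of 72: 1, 2, 3, 4, 6, 8, 9, 12, 18, 24, 36, 72.
Test each divisor d:
22^1 ≡ 22
22^2 ≡ 46
22^3 ≡ 63
22^4 ≡ 72
22^6 ≡ 27
22^8 ≡ 1
Thus |⟨22⟩| = ord(22) = 8.
The index is φ(73) / ord(22) = 72 / 8 = 9.

9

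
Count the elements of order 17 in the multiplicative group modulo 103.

16

φ(103) = 103 − 1 = 102 = 2 · 3 · 17.
Since (Z/103Z)^× is cyclic of order 102, the number of elements of order d is φ(d) when d | 102 and 0 otherwise.
17 | 102, and φ(17) = 17 − 1 = 16.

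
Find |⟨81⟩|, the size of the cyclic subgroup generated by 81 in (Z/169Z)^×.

39

By Lagrange's theorem, ord_169(81) divides φ(169) = φ(13^2) = 13·(13−1) = 156 = 2^2 · 3 · 13.
Divisors of 156: 1, 2, 3, 4, 6, 12, 13, 26, 39, 52, 78, 156.
Evaluate successive powers at the divisors of 156:
81^1 ≡ 81
81^2 ≡ 139
81^3 ≡ 105
81^4 ≡ 55
81^6 ≡ 40
81^12 ≡ 79
81^13 ≡ 146
81^26 ≡ 22
81^39 ≡ 1
Therefore the multiplicative order of 81 modulo 169 is 39.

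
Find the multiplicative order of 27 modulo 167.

83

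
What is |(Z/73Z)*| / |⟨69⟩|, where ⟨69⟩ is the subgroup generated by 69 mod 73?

Since 69 ∈ (Z/73Z)^×, its order divides φ(73) = 73 − 1 = 72 = 2^3 · 3^2.
Divisors of 72: 1, 2, 3, 4, 6, 8, 9, 12, 18, 24, 36, 72.
Check 69^d mod 73 for each divisor in increasing order:
69^1 ≡ 69 (mod 73)
69^2 ≡ 16 (mod 73)
69^3 ≡ 9 (mod 73)
69^4 ≡ 37 (mod 73)
69^6 ≡ 8 (mod 73)
69^8 ≡ 55 (mod 73)
69^9 ≡ 72 (mod 73)
69^12 ≡ 64 (mod 73)
69^18 ≡ 1 (mod 73) ✓
The order of 69 is 18, so the subgroup it generates has 18 elements.
[(Z/73Z)^× : ⟨69⟩] = 72/18 = 4.

4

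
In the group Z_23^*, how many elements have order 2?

φ(23) = 23 − 1 = 22 = 2 · 11.
Since (Z/23Z)^× is cyclic of order 22, the number of elements of order d is φ(d) when d | 22 and 0 otherwise.
2 | 22, and φ(2) = 2 − 1 = 1.

1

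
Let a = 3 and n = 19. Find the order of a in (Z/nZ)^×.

Since 3 ∈ (Z/19Z)^×, its order divides φ(19) = 19 − 1 = 18 = 2 · 3^2.
Divisors of 18: 1, 2, 3, 6, 9, 18.
Check 3^d mod 19 for each divisor in increasing order:
3^1 ≡ 3 (mod 19)
3^2 ≡ 9 (mod 19)
3^3 ≡ 8 (mod 19)
3^6 ≡ 7 (mod 19)
3^9 ≡ 18 (mod 19)
3^18 ≡ 1 (mod 19) ✓
So ord_19(3) = 18.

18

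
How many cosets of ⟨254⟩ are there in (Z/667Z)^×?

ord(254) | φ(667) = φ(23·29) = (23−1)·(29−1) = 22·28 = 616 = 2^3 · 7 · 11.
Divisors of 616: 1, 2, 4, 7, 8, 11, 14, 22, 28, 44, 56, 77, 88, 154, 308, 616.
Check 254^d mod 667 for each divisor in increasing order:
254^1 ≡ 254
254^2 ≡ 484
254^4 ≡ 139
254^7 ≡ 231
254^8 ≡ 645
254^11 ≡ 93
254^14 ≡ 1
Thus |⟨254⟩| = ord(254) = 14.
The index is φ(667) / ord(254) = 616 / 14 = 44.

44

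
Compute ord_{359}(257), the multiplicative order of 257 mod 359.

By Lagrange's theorem, ord_359(257) divides φ(359) = 359 − 1 = 358 = 2 · 179.
Divisors of 358: 1, 2, 179, 358.
Evaluate successive powers at the divisors of 358:
257^1 ≡ 257 (mod 359)
257^2 ≡ 352 (mod 359)
257^179 ≡ 358 (mod 359)
257^358 ≡ 1 (mod 359) ✓
So ord_359(257) = 358.

358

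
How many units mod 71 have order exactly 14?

φ(71) = 71 − 1 = 70 = 2 · 5 · 7.
In a cyclic group of order 70, there are φ(d) elements of order d for each divisor d of 70, and zero for non-divisors.
14 = 2 · 7 divides 70, and φ(14) = 6.

6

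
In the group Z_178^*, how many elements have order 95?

φ(178) = φ(2)·φ(89) = 1·88 = 88 = 2^3 · 11.
In a cyclic group of order 88, there are φ(d) elements of order d for each divisor d of 88, and zero for non-divisors.
Here 88 is not a multiple of 95, so there are no elements of order 95.

0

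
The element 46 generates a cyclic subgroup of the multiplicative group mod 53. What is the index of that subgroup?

4

The order of 46 must divide φ(53) = 53 − 1 = 52 = 2^2 · 13.
Divisors of 52: 1, 2, 4, 13, 26, 52.
Compute 46^d (mod 53) for the divisors d until we hit 1:
46^1 ≡ 46 (mod 53)
46^2 ≡ 49 (mod 53)
46^4 ≡ 16 (mod 53)
46^13 ≡ 1 (mod 53) ✓
Thus |⟨46⟩| = ord(46) = 13.
Index = |(Z/53Z)^×| / |⟨46⟩| = 52 / 13 = 4.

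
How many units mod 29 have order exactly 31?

0

φ(29) = 29 − 1 = 28 = 2^2 · 7.
Since (Z/29Z)^× is cyclic of order 28, the number of elements of order d is φ(d) when d | 28 and 0 otherwise.
31 does not divide 28, so no element of (Z/29Z)^× has order 31.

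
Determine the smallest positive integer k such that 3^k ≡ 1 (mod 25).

20

The order of 3 must divide φ(25) = φ(5^2) = 5·(5−1) = 20 = 2^2 · 5.
Divisors of 20: 1, 2, 4, 5, 10, 20.
Evaluate successive powers at the divisors of 20:
3^1 ≡ 3
3^2 ≡ 9
3^4 ≡ 6
3^5 ≡ 18
3^10 ≡ 24
3^20 ≡ 1
So ord_25(3) = 20.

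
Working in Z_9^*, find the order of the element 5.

6

ord(5) | φ(9) = φ(3^2) = 3·(3−1) = 6 = 2 · 3.
Divisors of 6: 1, 2, 3, 6.
Evaluate successive powers at the divisors of 6:
5^1 ≡ 5
5^2 ≡ 7
5^3 ≡ 8
5^6 ≡ 1
The smallest such exponent is 6, so the order of 5 is 6.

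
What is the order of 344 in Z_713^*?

ord(344) | φ(713) = φ(23·31) = (23−1)·(31−1) = 22·30 = 660 = 2^2 · 3 · 5 · 11.
Divisors of 660: 1, 2, 3, 4, 5, 6, 10, 11, 12, 15, 20, 22, 30, 33, 44, 55, 60, 66, 110, 132, 165, 220, 330, 660.
Evaluate successive powers at the divisors of 660:
344^1 ≡ 344 (mod 713)
344^2 ≡ 691 (mod 713)
344^3 ≡ 275 (mod 713)
344^4 ≡ 484 (mod 713)
344^5 ≡ 367 (mod 713)
344^6 ≡ 47 (mod 713)
344^10 ≡ 645 (mod 713)
344^11 ≡ 137 (mod 713)
344^12 ≡ 70 (mod 713)
344^15 ≡ 712 (mod 713)
344^20 ≡ 346 (mod 713)
344^22 ≡ 231 (mod 713)
344^30 ≡ 1 (mod 713) ✓
Hence ord(344) = 30.

30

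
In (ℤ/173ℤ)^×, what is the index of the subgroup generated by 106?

4

By Lagrange's theorem, ord_173(106) divides φ(173) = 173 − 1 = 172 = 2^2 · 43.
Divisors of 172: 1, 2, 4, 43, 86, 172.
Check 106^d mod 173 for each divisor in increasing order:
106^1 ≡ 106 (mod 173)
106^2 ≡ 164 (mod 173)
106^4 ≡ 81 (mod 173)
106^43 ≡ 1 (mod 173) ✓
The order of 106 is 43, so the subgroup it generates has 43 elements.
Index = |(Z/173Z)^×| / |⟨106⟩| = 172 / 43 = 4.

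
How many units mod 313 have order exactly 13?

φ(313) = 313 − 1 = 312 = 2^3 · 3 · 13.
Since (Z/313Z)^× is cyclic of order 312, the number of elements of order d is φ(d) when d | 312 and 0 otherwise.
13 | 312, and φ(13) = 13 − 1 = 12.

12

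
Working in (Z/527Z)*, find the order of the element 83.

ord(83) | φ(527) = φ(17·31) = (17−1)·(31−1) = 16·30 = 480 = 2^5 · 3 · 5.
Divisors of 480: 1, 2, 3, 4, 5, 6, 8, 10, 12, 15, 16, 20, 24, 30, 32, 40, 48, 60, 80, 96, 120, 160, 240, 480.
Evaluate successive powers at the divisors of 480:
83^1 ≡ 83 (mod 527)
83^2 ≡ 38 (mod 527)
83^3 ≡ 519 (mod 527)
83^4 ≡ 390 (mod 527)
83^5 ≡ 223 (mod 527)
83^6 ≡ 64 (mod 527)
83^8 ≡ 324 (mod 527)
83^10 ≡ 191 (mod 527)
83^12 ≡ 407 (mod 527)
83^15 ≡ 433 (mod 527)
83^16 ≡ 103 (mod 527)
83^20 ≡ 118 (mod 527)
83^24 ≡ 171 (mod 527)
83^30 ≡ 404 (mod 527)
83^32 ≡ 69 (mod 527)
83^40 ≡ 222 (mod 527)
83^48 ≡ 256 (mod 527)
83^60 ≡ 373 (mod 527)
83^80 ≡ 273 (mod 527)
83^96 ≡ 188 (mod 527)
83^120 ≡ 1 (mod 527) ✓
The smallest such exponent is 120, so the order of 83 is 120.

120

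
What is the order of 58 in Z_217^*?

30

Since 58 ∈ (Z/217Z)^×, its order divides φ(217) = φ(7·31) = (7−1)·(31−1) = 6·30 = 180 = 2^2 · 3^2 · 5.
Divisors of 180: 1, 2, 3, 4, 5, 6, 9, 10, 12, 15, 18, 20, 30, 36, 45, 60, 90, 180.
Evaluate successive powers at the divisors of 180:
58^1 ≡ 58 (mod 217)
58^2 ≡ 109 (mod 217)
58^3 ≡ 29 (mod 217)
58^4 ≡ 163 (mod 217)
58^5 ≡ 123 (mod 217)
58^6 ≡ 190 (mod 217)
58^9 ≡ 85 (mod 217)
58^10 ≡ 156 (mod 217)
58^12 ≡ 78 (mod 217)
58^15 ≡ 92 (mod 217)
58^18 ≡ 64 (mod 217)
58^20 ≡ 32 (mod 217)
58^30 ≡ 1 (mod 217) ✓
Therefore the multiplicative order of 58 modulo 217 is 30.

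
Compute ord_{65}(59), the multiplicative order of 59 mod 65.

ord(59) | φ(65) = φ(5·13) = (5−1)·(13−1) = 4·12 = 48 = 2^4 · 3.
Divisors of 48: 1, 2, 3, 4, 6, 8, 12, 16, 24, 48.
Compute 59^d (mod 65) for the divisors d until we hit 1:
59^1 ≡ 59 (mod 65)
59^2 ≡ 36 (mod 65)
59^3 ≡ 44 (mod 65)
59^4 ≡ 61 (mod 65)
59^6 ≡ 51 (mod 65)
59^8 ≡ 16 (mod 65)
59^12 ≡ 1 (mod 65) ✓
The smallest such exponent is 12, so the order of 59 is 12.

12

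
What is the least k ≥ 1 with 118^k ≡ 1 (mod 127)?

The order of 118 must divide φ(127) = 127 − 1 = 126 = 2 · 3^2 · 7.
Divisors of 126: 1, 2, 3, 6, 7, 9, 14, 18, 21, 42, 63, 126.
Compute 118^d (mod 127) for the divisors d until we hit 1:
118^1 ≡ 118
118^2 ≡ 81
118^3 ≡ 33
118^6 ≡ 73
118^7 ≡ 105
118^9 ≡ 123
118^14 ≡ 103
118^18 ≡ 16
118^21 ≡ 20
118^42 ≡ 19
118^63 ≡ 126
118^126 ≡ 1
Hence ord(118) = 126.

126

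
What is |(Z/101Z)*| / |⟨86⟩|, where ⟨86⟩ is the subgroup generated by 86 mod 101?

1

The order of 86 must divide φ(101) = 101 − 1 = 100 = 2^2 · 5^2.
Divisors of 100: 1, 2, 4, 5, 10, 20, 25, 50, 100.
Compute 86^d (mod 101) for the divisors d until we hit 1:
86^1 ≡ 86
86^2 ≡ 23
86^4 ≡ 24
86^5 ≡ 44
86^10 ≡ 17
86^20 ≡ 87
86^25 ≡ 91
86^50 ≡ 100
86^100 ≡ 1
The order of 86 is 100, so the subgroup it generates has 100 elements.
Index = |(Z/101Z)^×| / |⟨86⟩| = 100 / 100 = 1.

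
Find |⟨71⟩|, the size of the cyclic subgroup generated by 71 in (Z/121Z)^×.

The order of 71 must divide φ(121) = φ(11^2) = 11·(11−1) = 110 = 2 · 5 · 11.
Divisors of 110: 1, 2, 5, 10, 11, 22, 55, 110.
Test each divisor d:
71^1 ≡ 71 (mod 121)
71^2 ≡ 80 (mod 121)
71^5 ≡ 45 (mod 121)
71^10 ≡ 89 (mod 121)
71^11 ≡ 27 (mod 121)
71^22 ≡ 3 (mod 121)
71^55 ≡ 1 (mod 121) ✓
Hence ord(71) = 55.

55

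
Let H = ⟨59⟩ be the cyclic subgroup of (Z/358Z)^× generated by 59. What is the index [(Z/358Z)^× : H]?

Since 59 ∈ (Z/358Z)^×, its order divides φ(358) = φ(2)·φ(179) = 1·178 = 178 = 2 · 89.
Divisors of 178: 1, 2, 89, 178.
Check 59^d mod 358 for each divisor in increasing order:
59^1 ≡ 59 (mod 358)
59^2 ≡ 259 (mod 358)
59^89 ≡ 1 (mod 358) ✓
The order of 59 is 89, so the subgroup it generates has 89 elements.
[(Z/358Z)^× : ⟨59⟩] = 178/89 = 2.

2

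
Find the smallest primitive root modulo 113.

3

φ(113) = 113 − 1 = 112 = 2^4 · 7.
g is a primitive root iff g^(112/q) ≢ 1 (mod 113) for each prime q ∈ {2, 7}.
g = 2: 2^56 ≡ 1 — hits 1, so not a primitive root.
g = 3: 3^56 ≡ 112; 3^16 ≡ 49 — none is 1, so 3 is a primitive root.
The smallest primitive root modulo 113 is 3.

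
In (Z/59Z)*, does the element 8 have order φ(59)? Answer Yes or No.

φ(59) = 59 − 1 = 58 = 2 · 29.
It suffices to check that the order of 8 is not a proper divisor of 58: compute 8^(58/q) for q ∈ {2, 29}.
8^29 ≡ 58 (mod 59)  [q = 2: ≢ 1 ✓]
8^2 ≡ 5 (mod 59)  [q = 29: ≢ 1 ✓]
All checks pass, so 8 has order 58 and is a primitive root modulo 59.

Yes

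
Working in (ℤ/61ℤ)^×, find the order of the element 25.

15

ord(25) | φ(61) = 61 − 1 = 60 = 2^2 · 3 · 5.
Divisors of 60: 1, 2, 3, 4, 5, 6, 10, 12, 15, 20, 30, 60.
Evaluate successive powers at the divisors of 60:
25^1 ≡ 25 (mod 61)
25^2 ≡ 15 (mod 61)
25^3 ≡ 9 (mod 61)
25^4 ≡ 42 (mod 61)
25^5 ≡ 13 (mod 61)
25^6 ≡ 20 (mod 61)
25^10 ≡ 47 (mod 61)
25^12 ≡ 34 (mod 61)
25^15 ≡ 1 (mod 61) ✓
Hence ord(25) = 15.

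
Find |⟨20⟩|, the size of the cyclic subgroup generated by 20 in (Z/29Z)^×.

ord(20) | φ(29) = 29 − 1 = 28 = 2^2 · 7.
Divisors of 28: 1, 2, 4, 7, 14, 28.
Evaluate successive powers at the divisors of 28:
20^1 ≡ 20
20^2 ≡ 23
20^4 ≡ 7
20^7 ≡ 1
Hence ord(20) = 7.

7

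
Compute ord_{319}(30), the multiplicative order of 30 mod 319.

ord(30) | φ(319) = φ(11·29) = (11−1)·(29−1) = 10·28 = 280 = 2^3 · 5 · 7.
Divisors of 280: 1, 2, 4, 5, 7, 8, 10, 14, 20, 28, 35, 40, 56, 70, 140, 280.
Check 30^d mod 319 for each divisor in increasing order:
30^1 ≡ 30 (mod 319)
30^2 ≡ 262 (mod 319)
30^4 ≡ 59 (mod 319)
30^5 ≡ 175 (mod 319)
30^7 ≡ 233 (mod 319)
30^8 ≡ 291 (mod 319)
30^10 ≡ 1 (mod 319) ✓
Hence ord(30) = 10.

10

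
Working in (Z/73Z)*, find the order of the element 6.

36

The order of 6 must divide φ(73) = 73 − 1 = 72 = 2^3 · 3^2.
Divisors of 72: 1, 2, 3, 4, 6, 8, 9, 12, 18, 24, 36, 72.
Test each divisor d:
6^1 ≡ 6 (mod 73)
6^2 ≡ 36 (mod 73)
6^3 ≡ 70 (mod 73)
6^4 ≡ 55 (mod 73)
6^6 ≡ 9 (mod 73)
6^8 ≡ 32 (mod 73)
6^9 ≡ 46 (mod 73)
6^12 ≡ 8 (mod 73)
6^18 ≡ 72 (mod 73)
6^24 ≡ 64 (mod 73)
6^36 ≡ 1 (mod 73) ✓
Hence ord(6) = 36.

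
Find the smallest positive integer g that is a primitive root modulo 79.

3

φ(79) = 79 − 1 = 78 = 2 · 3 · 13.
Test candidates g = 2, 3, … against the prime factors q ∈ {2, 3, 13} of φ(79): g is a generator iff g^(78/q) ≢ 1 for every such q.
g = 2: 2^39 ≡ 1 — hits 1, so not a primitive root.
g = 3: 3^39 ≡ 78; 3^26 ≡ 23; 3^6 ≡ 18 — none is 1, so 3 is a primitive root.
The smallest primitive root modulo 79 is 3.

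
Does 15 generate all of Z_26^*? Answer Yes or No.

Yes

φ(26) = φ(2)·φ(13) = 1·12 = 12 = 2^2 · 3.
Test 15^(12/q) mod 26 for each prime factor q of 12:
15^6 ≡ 25 (mod 26)  [q = 2: ≢ 1 ✓]
15^4 ≡ 3 (mod 26)  [q = 3: ≢ 1 ✓]
None equal 1, so ord_26(15) = 12: 15 is a primitive root.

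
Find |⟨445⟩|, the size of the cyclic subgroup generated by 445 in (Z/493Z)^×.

112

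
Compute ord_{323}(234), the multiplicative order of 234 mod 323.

36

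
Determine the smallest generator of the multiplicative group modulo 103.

5

φ(103) = 103 − 1 = 102 = 2 · 3 · 17.
Test candidates g = 2, 3, … against the prime factors q ∈ {2, 3, 17} of φ(103): g is a generator iff g^(102/q) ≢ 1 for every such q.
g = 2: 2^51 ≡ 1 — hits 1, so not a primitive root.
g = 3: 3^51 ≡ 102; 3^34 ≡ 1 — hits 1, so not a primitive root.
g = 4: 4^51 ≡ 1 — hits 1, so not a primitive root.
g = 5: 5^51 ≡ 102; 5^34 ≡ 56; 5^6 ≡ 72 — none is 1, so 5 is a primitive root.
The smallest primitive root modulo 103 is 5.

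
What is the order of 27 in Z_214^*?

53

Since 27 ∈ (Z/214Z)^×, its order divides φ(214) = φ(2)·φ(107) = 1·106 = 106 = 2 · 53.
Divisors of 106: 1, 2, 53, 106.
Check 27^d mod 214 for each divisor in increasing order:
27^1 ≡ 27 (mod 214)
27^2 ≡ 87 (mod 214)
27^53 ≡ 1 (mod 214) ✓
Therefore the multiplicative order of 27 modulo 214 is 53.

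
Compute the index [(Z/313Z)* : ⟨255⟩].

12

By Lagrange's theorem, ord_313(255) divides φ(313) = 313 − 1 = 312 = 2^3 · 3 · 13.
Divisors of 312: 1, 2, 3, 4, 6, 8, 12, 13, 24, 26, 39, 52, 78, 104, 156, 312.
Check 255^d mod 313 for each divisor in increasing order:
255^1 ≡ 255 (mod 313)
255^2 ≡ 234 (mod 313)
255^3 ≡ 200 (mod 313)
255^4 ≡ 294 (mod 313)
255^6 ≡ 249 (mod 313)
255^8 ≡ 48 (mod 313)
255^12 ≡ 27 (mod 313)
255^13 ≡ 312 (mod 313)
255^24 ≡ 103 (mod 313)
255^26 ≡ 1 (mod 313) ✓
The order of 255 is 26, so the subgroup it generates has 26 elements.
Index = |(Z/313Z)^×| / |⟨255⟩| = 312 / 26 = 12.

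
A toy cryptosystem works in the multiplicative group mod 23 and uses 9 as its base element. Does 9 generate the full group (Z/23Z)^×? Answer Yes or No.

No

φ(23) = 23 − 1 = 22 = 2 · 11.
An element g generates (Z/23Z)^× iff g^(22/q) ≢ 1 (mod 23) for each prime q ∈ {2, 11}.
9^11 ≡ 1 (mod 23)  [q = 2: ≡ 1 ✗]
9^2 ≡ 12 (mod 23)  [q = 11: ≢ 1 ✓]
Since 9^11 ≡ 1, the order of 9 divides 11 < 22, so 9 is not a primitive root.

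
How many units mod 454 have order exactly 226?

φ(454) = φ(2)·φ(227) = 1·226 = 226 = 2 · 113.
In a cyclic group of order 226, there are φ(d) elements of order d for each divisor d of 226, and zero for non-divisors.
226 = 2 · 113 divides 226, and φ(226) = 112.

112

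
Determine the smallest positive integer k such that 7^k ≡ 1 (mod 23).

The order of 7 must divide φ(23) = 23 − 1 = 22 = 2 · 11.
Divisors of 22: 1, 2, 11, 22.
Evaluate successive powers at the divisors of 22:
7^1 ≡ 7
7^2 ≡ 3
7^11 ≡ 22
7^22 ≡ 1
Hence ord(7) = 22.

22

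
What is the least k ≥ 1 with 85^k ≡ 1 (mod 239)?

119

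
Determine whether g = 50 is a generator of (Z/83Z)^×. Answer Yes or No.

Yes

φ(83) = 83 − 1 = 82 = 2 · 41.
Test 50^(82/q) mod 83 for each prime factor q of 82:
50^41 ≡ 82 (mod 83)  [q = 2: ≢ 1 ✓]
50^2 ≡ 10 (mod 83)  [q = 41: ≢ 1 ✓]
Every test exponent gives a nontrivial residue, hence 50 generates the full group.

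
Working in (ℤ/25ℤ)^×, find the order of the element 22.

20

Since 22 ∈ (Z/25Z)^×, its order divides φ(25) = φ(5^2) = 5·(5−1) = 20 = 2^2 · 5.
Divisors of 20: 1, 2, 4, 5, 10, 20.
Evaluate successive powers at the divisors of 20:
22^1 ≡ 22
22^2 ≡ 9
22^4 ≡ 6
22^5 ≡ 7
22^10 ≡ 24
22^20 ≡ 1
Hence ord(22) = 20.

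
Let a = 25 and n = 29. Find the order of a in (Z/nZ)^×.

7

The order of 25 must divide φ(29) = 29 − 1 = 28 = 2^2 · 7.
Divisors of 28: 1, 2, 4, 7, 14, 28.
Compute 25^d (mod 29) for the divisors d until we hit 1:
25^1 ≡ 25
25^2 ≡ 16
25^4 ≡ 24
25^7 ≡ 1
The smallest such exponent is 7, so the order of 25 is 7.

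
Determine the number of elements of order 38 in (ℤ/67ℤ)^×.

φ(67) = 67 − 1 = 66 = 2 · 3 · 11.
In a cyclic group of order 66, there are φ(d) elements of order d for each divisor d of 66, and zero for non-divisors.
Since 38 ∤ 66, the count is 0.

0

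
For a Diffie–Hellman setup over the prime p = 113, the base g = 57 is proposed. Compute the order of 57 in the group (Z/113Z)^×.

28

By Lagrange's theorem, ord_113(57) divides φ(113) = 113 − 1 = 112 = 2^4 · 7.
Divisors of 112: 1, 2, 4, 7, 8, 14, 16, 28, 56, 112.
Check 57^d mod 113 for each divisor in increasing order:
57^1 ≡ 57 (mod 113)
57^2 ≡ 85 (mod 113)
57^4 ≡ 106 (mod 113)
57^7 ≡ 98 (mod 113)
57^8 ≡ 49 (mod 113)
57^14 ≡ 112 (mod 113)
57^16 ≡ 28 (mod 113)
57^28 ≡ 1 (mod 113) ✓
Hence ord(57) = 28.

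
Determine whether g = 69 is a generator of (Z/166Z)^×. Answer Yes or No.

No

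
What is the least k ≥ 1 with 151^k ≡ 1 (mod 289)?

136

ord(151) | φ(289) = φ(17^2) = 17·(17−1) = 272 = 2^4 · 17.
Divisors of 272: 1, 2, 4, 8, 16, 17, 34, 68, 136, 272.
Test each divisor d:
151^1 ≡ 151 (mod 289)
151^2 ≡ 259 (mod 289)
151^4 ≡ 33 (mod 289)
151^8 ≡ 222 (mod 289)
151^16 ≡ 154 (mod 289)
151^17 ≡ 134 (mod 289)
151^34 ≡ 38 (mod 289)
151^68 ≡ 288 (mod 289)
151^136 ≡ 1 (mod 289) ✓
Therefore the multiplicative order of 151 modulo 289 is 136.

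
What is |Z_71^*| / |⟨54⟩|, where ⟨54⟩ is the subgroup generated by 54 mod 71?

14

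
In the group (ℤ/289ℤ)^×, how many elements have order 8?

4

φ(289) = φ(17^2) = 17·(17−1) = 272 = 2^4 · 17.
Since (Z/289Z)^× is cyclic of order 272, the number of elements of order d is φ(d) when d | 272 and 0 otherwise.
8 = 2^3 divides 272, and φ(8) = 4.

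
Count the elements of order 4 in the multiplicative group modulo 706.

2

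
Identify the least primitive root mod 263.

5

φ(263) = 263 − 1 = 262 = 2 · 131.
g is a primitive root iff g^(262/q) ≢ 1 (mod 263) for each prime q ∈ {2, 131}.
g = 2: 2^131 ≡ 1 — hits 1, so not a primitive root.
g = 3: 3^131 ≡ 1 — hits 1, so not a primitive root.
g = 4: 4^131 ≡ 1 — hits 1, so not a primitive root.
g = 5: 5^131 ≡ 262; 5^2 ≡ 25 — none is 1, so 5 is a primitive root.
The smallest primitive root modulo 263 is 5.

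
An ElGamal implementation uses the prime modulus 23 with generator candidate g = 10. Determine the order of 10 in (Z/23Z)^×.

Since 10 ∈ (Z/23Z)^×, its order divides φ(23) = 23 − 1 = 22 = 2 · 11.
Divisors of 22: 1, 2, 11, 22.
Check 10^d mod 23 for each divisor in increasing order:
10^1 ≡ 10
10^2 ≡ 8
10^11 ≡ 22
10^22 ≡ 1
So ord_23(10) = 22.

22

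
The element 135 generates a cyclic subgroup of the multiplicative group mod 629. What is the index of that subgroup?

Since 135 ∈ (Z/629Z)^×, its order divides φ(629) = φ(17·37) = (17−1)·(37−1) = 16·36 = 576 = 2^6 · 3^2.
Divisors of 576: 1, 2, 3, 4, 6, 8, 9, 12, 16, 18, 24, 32, 36, 48, 64, 72, 96, 144, 192, 288, 576.
Compute 135^d (mod 629) for the divisors d until we hit 1:
135^1 ≡ 135
135^2 ≡ 613
135^3 ≡ 356
135^4 ≡ 256
135^6 ≡ 307
135^8 ≡ 120
135^9 ≡ 475
135^12 ≡ 528
135^16 ≡ 562
135^18 ≡ 443
135^24 ≡ 137
135^32 ≡ 86
135^36 ≡ 1
Thus |⟨135⟩| = ord(135) = 36.
[(Z/629Z)^× : ⟨135⟩] = 576/36 = 16.

16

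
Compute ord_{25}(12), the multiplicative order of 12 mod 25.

20

ord(12) | φ(25) = φ(5^2) = 5·(5−1) = 20 = 2^2 · 5.
Divisors of 20: 1, 2, 4, 5, 10, 20.
Compute 12^d (mod 25) for the divisors d until we hit 1:
12^1 ≡ 12 (mod 25)
12^2 ≡ 19 (mod 25)
12^4 ≡ 11 (mod 25)
12^5 ≡ 7 (mod 25)
12^10 ≡ 24 (mod 25)
12^20 ≡ 1 (mod 25) ✓
Therefore the multiplicative order of 12 modulo 25 is 20.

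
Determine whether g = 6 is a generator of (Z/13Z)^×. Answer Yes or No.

φ(13) = 13 − 1 = 12 = 2^2 · 3.
It suffices to check that the order of 6 is not a proper divisor of 12: compute 6^(12/q) for q ∈ {2, 3}.
6^6 ≡ 12 (mod 13)  [q = 2: ≢ 1 ✓]
6^4 ≡ 9 (mod 13)  [q = 3: ≢ 1 ✓]
Every test exponent gives a nontrivial residue, hence 6 generates the full group.

Yes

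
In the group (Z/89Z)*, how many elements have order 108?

0

φ(89) = 89 − 1 = 88 = 2^3 · 11.
Since (Z/89Z)^× is cyclic of order 88, the number of elements of order d is φ(d) when d | 88 and 0 otherwise.
Since 108 ∤ 88, the count is 0.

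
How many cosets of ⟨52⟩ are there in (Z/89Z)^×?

11

The order of 52 must divide φ(89) = 89 − 1 = 88 = 2^3 · 11.
Divisors of 88: 1, 2, 4, 8, 11, 22, 44, 88.
Check 52^d mod 89 for each divisor in increasing order:
52^1 ≡ 52
52^2 ≡ 34
52^4 ≡ 88
52^8 ≡ 1
The order of 52 is 8, so the subgroup it generates has 8 elements.
The index is φ(89) / ord(52) = 88 / 8 = 11.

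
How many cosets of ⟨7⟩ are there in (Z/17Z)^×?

1

The order of 7 must divide φ(17) = 17 − 1 = 16 = 2^4.
Divisors of 16: 1, 2, 4, 8, 16.
Evaluate successive powers at the divisors of 16:
7^1 ≡ 7 (mod 17)
7^2 ≡ 15 (mod 17)
7^4 ≡ 4 (mod 17)
7^8 ≡ 16 (mod 17)
7^16 ≡ 1 (mod 17) ✓
The order of 7 is 16, so the subgroup it generates has 16 elements.
[(Z/17Z)^× : ⟨7⟩] = 16/16 = 1.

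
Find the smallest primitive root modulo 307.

5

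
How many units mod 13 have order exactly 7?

0

φ(13) = 13 − 1 = 12 = 2^2 · 3.
Since (Z/13Z)^× is cyclic of order 12, the number of elements of order d is φ(d) when d | 12 and 0 otherwise.
Here 12 is not a multiple of 7, so there are no elements of order 7.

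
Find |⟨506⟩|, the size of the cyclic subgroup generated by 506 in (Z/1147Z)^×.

By Lagrange's theorem, ord_1147(506) divides φ(1147) = φ(31·37) = (31−1)·(37−1) = 30·36 = 1080 = 2^3 · 3^3 · 5.
Divisors of 1080: 1, 2, 3, 4, 5, 6, 8, 9, 10, 12, 15, 18, 20, 24, 27, 30, 36, 40, 45, 54, 60, 72, 90, 108, 120, 135, 180, 216, 270, 360, 540, 1080.
Check 506^d mod 1147 for each divisor in increasing order:
506^1 ≡ 506
506^2 ≡ 255
506^3 ≡ 566
506^4 ≡ 793
506^5 ≡ 955
506^6 ≡ 343
506^8 ≡ 293
506^9 ≡ 295
506^10 ≡ 160
506^12 ≡ 655
506^15 ≡ 249
506^18 ≡ 1000
506^20 ≡ 366
506^24 ≡ 47
506^27 ≡ 221
506^30 ≡ 63
506^36 ≡ 963
506^40 ≡ 904
506^45 ≡ 776
506^54 ≡ 667
506^60 ≡ 528
506^72 ≡ 593
506^90 ≡ 1
Hence ord(506) = 90.

90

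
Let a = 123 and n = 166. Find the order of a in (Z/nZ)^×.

41

Since 123 ∈ (Z/166Z)^×, its order divides φ(166) = φ(2)·φ(83) = 1·82 = 82 = 2 · 41.
Divisors of 82: 1, 2, 41, 82.
Check 123^d mod 166 for each divisor in increasing order:
123^1 ≡ 123 (mod 166)
123^2 ≡ 23 (mod 166)
123^41 ≡ 1 (mod 166) ✓
The smallest such exponent is 41, so the order of 123 is 41.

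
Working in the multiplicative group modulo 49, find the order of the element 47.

42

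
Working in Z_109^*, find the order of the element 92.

36

The order of 92 must divide φ(109) = 109 − 1 = 108 = 2^2 · 3^3.
Divisors of 108: 1, 2, 3, 4, 6, 9, 12, 18, 27, 36, 54, 108.
Check 92^d mod 109 for each divisor in increasing order:
92^1 ≡ 92
92^2 ≡ 71
92^3 ≡ 101
92^4 ≡ 27
92^6 ≡ 64
92^9 ≡ 33
92^12 ≡ 63
92^18 ≡ 108
92^27 ≡ 76
92^36 ≡ 1
Hence ord(92) = 36.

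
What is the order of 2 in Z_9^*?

The order of 2 must divide φ(9) = φ(3^2) = 3·(3−1) = 6 = 2 · 3.
Divisors of 6: 1, 2, 3, 6.
Check 2^d mod 9 for each divisor in increasing order:
2^1 ≡ 2 (mod 9)
2^2 ≡ 4 (mod 9)
2^3 ≡ 8 (mod 9)
2^6 ≡ 1 (mod 9) ✓
Therefore the multiplicative order of 2 modulo 9 is 6.

6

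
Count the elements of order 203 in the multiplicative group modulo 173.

φ(173) = 173 − 1 = 172 = 2^2 · 43.
Since (Z/173Z)^× is cyclic of order 172, the number of elements of order d is φ(d) when d | 172 and 0 otherwise.
203 does not divide 172, so no element of (Z/173Z)^× has order 203.

0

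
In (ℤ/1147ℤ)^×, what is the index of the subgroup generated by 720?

6

Since 720 ∈ (Z/1147Z)^×, its order divides φ(1147) = φ(31·37) = (31−1)·(37−1) = 30·36 = 1080 = 2^3 · 3^3 · 5.
Divisors of 1080: 1, 2, 3, 4, 5, 6, 8, 9, 10, 12, 15, 18, 20, 24, 27, 30, 36, 40, 45, 54, 60, 72, 90, 108, 120, 135, 180, 216, 270, 360, 540, 1080.
Compute 720^d (mod 1147) for the divisors d until we hit 1:
720^1 ≡ 720
720^2 ≡ 1103
720^3 ≡ 436
720^4 ≡ 789
720^5 ≡ 315
720^6 ≡ 841
720^8 ≡ 847
720^9 ≡ 783
720^10 ≡ 583
720^12 ≡ 729
720^15 ≡ 125
720^18 ≡ 591
720^20 ≡ 377
720^24 ≡ 380
720^27 ≡ 512
720^30 ≡ 714
720^36 ≡ 593
720^40 ≡ 1048
720^45 ≡ 931
720^54 ≡ 628
720^60 ≡ 528
720^72 ≡ 667
720^90 ≡ 776
720^108 ≡ 963
720^120 ≡ 63
720^135 ≡ 993
720^180 ≡ 1
So ord_1147(720) = 180, hence |⟨720⟩| = 180.
[(Z/1147Z)^× : ⟨720⟩] = 1080/180 = 6.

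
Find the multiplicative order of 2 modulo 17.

8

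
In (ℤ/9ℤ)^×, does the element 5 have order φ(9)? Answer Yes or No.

Yes

φ(9) = φ(3^2) = 3·(3−1) = 6 = 2 · 3.
Test 5^(6/q) mod 9 for each prime factor q of 6:
5^3 ≡ 8 (mod 9)  [q = 2: ≢ 1 ✓]
5^2 ≡ 7 (mod 9)  [q = 3: ≢ 1 ✓]
Every test exponent gives a nontrivial residue, hence 5 generates the full group.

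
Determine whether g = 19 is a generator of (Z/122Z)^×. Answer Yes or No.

φ(122) = φ(2)·φ(61) = 1·60 = 60 = 2^2 · 3 · 5.
19 is a primitive root mod 122 iff 19^(φ(122)/q) ≢ 1 for every prime q | φ(122), i.e. q ∈ {2, 3, 5}.
19^30 ≡ 1 (mod 122)  [q = 2: ≡ 1 ✗]
19^20 ≡ 13 (mod 122)  [q = 3: ≢ 1 ✓]
19^12 ≡ 9 (mod 122)  [q = 5: ≢ 1 ✓]
Since 19^30 ≡ 1, the order of 19 divides 30 < 60, so 19 is not a primitive root.

No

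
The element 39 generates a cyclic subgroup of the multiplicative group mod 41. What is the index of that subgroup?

By Lagrange's theorem, ord_41(39) divides φ(41) = 41 − 1 = 40 = 2^3 · 5.
Divisors of 40: 1, 2, 4, 5, 8, 10, 20, 40.
Test each divisor d:
39^1 ≡ 39 (mod 41)
39^2 ≡ 4 (mod 41)
39^4 ≡ 16 (mod 41)
39^5 ≡ 9 (mod 41)
39^8 ≡ 10 (mod 41)
39^10 ≡ 40 (mod 41)
39^20 ≡ 1 (mod 41) ✓
The order of 39 is 20, so the subgroup it generates has 20 elements.
Index = |(Z/41Z)^×| / |⟨39⟩| = 40 / 20 = 2.

2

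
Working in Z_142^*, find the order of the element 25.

5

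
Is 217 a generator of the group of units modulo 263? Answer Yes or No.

φ(263) = 263 − 1 = 262 = 2 · 131.
Test 217^(262/q) mod 263 for each prime factor q of 262:
217^131 ≡ 262 (mod 263)  [q = 2: ≢ 1 ✓]
217^2 ≡ 12 (mod 263)  [q = 131: ≢ 1 ✓]
All checks pass, so 217 has order 262 and is a primitive root modulo 263.

Yes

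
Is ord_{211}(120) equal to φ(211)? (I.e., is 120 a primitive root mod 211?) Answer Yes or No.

φ(211) = 211 − 1 = 210 = 2 · 3 · 5 · 7.
120 is a primitive root mod 211 iff 120^(φ(211)/q) ≢ 1 for every prime q | φ(211), i.e. q ∈ {2, 3, 5, 7}.
120^105 ≡ 1 (mod 211)  [q = 2: ≡ 1 ✗]
120^70 ≡ 196 (mod 211)  [q = 3: ≢ 1 ✓]
120^42 ≡ 188 (mod 211)  [q = 5: ≢ 1 ✓]
120^30 ≡ 144 (mod 211)  [q = 7: ≢ 1 ✓]
Since 120^105 ≡ 1, the order of 120 divides 105 < 210, so 120 is not a primitive root.

No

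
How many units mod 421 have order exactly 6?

2

φ(421) = 421 − 1 = 420 = 2^2 · 3 · 5 · 7.
Since (Z/421Z)^× is cyclic of order 420, the number of elements of order d is φ(d) when d | 420 and 0 otherwise.
6 = 2 · 3 divides 420, and φ(6) = 2.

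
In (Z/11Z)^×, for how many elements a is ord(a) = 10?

φ(11) = 11 − 1 = 10 = 2 · 5.
(Z/11Z)^× is cyclic (|G| = 10); a cyclic group of order m has exactly φ(d) elements of each order d | m, and none otherwise.
10 = 2 · 5 divides 10, and φ(10) = 4.

4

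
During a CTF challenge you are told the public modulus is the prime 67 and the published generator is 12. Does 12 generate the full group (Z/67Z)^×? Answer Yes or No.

Yes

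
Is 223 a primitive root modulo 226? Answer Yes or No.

φ(226) = φ(2)·φ(113) = 1·112 = 112 = 2^4 · 7.
Test 223^(112/q) mod 226 for each prime factor q of 112:
223^56 ≡ 225 (mod 226)  [q = 2: ≢ 1 ✓]
223^16 ≡ 49 (mod 226)  [q = 7: ≢ 1 ✓]
Every test exponent gives a nontrivial residue, hence 223 generates the full group.

Yes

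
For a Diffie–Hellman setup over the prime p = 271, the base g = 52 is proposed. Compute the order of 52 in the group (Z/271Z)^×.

Since 52 ∈ (Z/271Z)^×, its order divides φ(271) = 271 − 1 = 270 = 2 · 3^3 · 5.
Divisors of 270: 1, 2, 3, 5, 6, 9, 10, 15, 18, 27, 30, 45, 54, 90, 135, 270.
Test each divisor d:
52^1 ≡ 52
52^2 ≡ 265
52^3 ≡ 230
52^5 ≡ 246
52^6 ≡ 55
52^9 ≡ 184
52^10 ≡ 83
52^15 ≡ 93
52^18 ≡ 252
52^27 ≡ 27
52^30 ≡ 248
52^45 ≡ 29
52^54 ≡ 187
52^90 ≡ 28
52^135 ≡ 270
52^270 ≡ 1
Therefore the multiplicative order of 52 modulo 271 is 270.

270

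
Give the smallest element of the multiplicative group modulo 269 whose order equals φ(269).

φ(269) = 269 − 1 = 268 = 2^2 · 67.
Test candidates g = 2, 3, … against the prime factors q ∈ {2, 67} of φ(269): g is a generator iff g^(268/q) ≢ 1 for every such q.
g = 2: 2^134 ≡ 268; 2^4 ≡ 16 — none is 1, so 2 is a primitive root.
Hence the least primitive root of 269 is 2.

2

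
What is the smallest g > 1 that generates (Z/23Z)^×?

φ(23) = 23 − 1 = 22 = 2 · 11.
Test candidates g = 2, 3, … against the prime factors q ∈ {2, 11} of φ(23): g is a generator iff g^(22/q) ≢ 1 for every such q.
g = 2: 2^11 ≡ 1 — hits 1, so not a primitive root.
g = 3: 3^11 ≡ 1 — hits 1, so not a primitive root.
g = 4: 4^11 ≡ 1 — hits 1, so not a primitive root.
g = 5: 5^11 ≡ 22; 5^2 ≡ 2 — none is 1, so 5 is a primitive root.
The smallest primitive root modulo 23 is 5.

5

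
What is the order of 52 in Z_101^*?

25

The order of 52 must divide φ(101) = 101 − 1 = 100 = 2^2 · 5^2.
Divisors of 100: 1, 2, 4, 5, 10, 20, 25, 50, 100.
Test each divisor d:
52^1 ≡ 52 (mod 101)
52^2 ≡ 78 (mod 101)
52^4 ≡ 24 (mod 101)
52^5 ≡ 36 (mod 101)
52^10 ≡ 84 (mod 101)
52^20 ≡ 87 (mod 101)
52^25 ≡ 1 (mod 101) ✓
Therefore the multiplicative order of 52 modulo 101 is 25.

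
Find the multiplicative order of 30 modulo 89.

88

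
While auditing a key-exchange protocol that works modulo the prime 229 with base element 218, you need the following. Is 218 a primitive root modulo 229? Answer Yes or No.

φ(229) = 229 − 1 = 228 = 2^2 · 3 · 19.
An element g generates (Z/229Z)^× iff g^(228/q) ≢ 1 (mod 229) for each prime q ∈ {2, 3, 19}.
218^114 ≡ 1 (mod 229)  [q = 2: ≡ 1 ✗]
218^76 ≡ 1 (mod 229)  [q = 3: ≡ 1 ✗]
218^12 ≡ 60 (mod 229)  [q = 19: ≢ 1 ✓]
The check at q = 2 fails, so 218 generates a proper subgroup.

No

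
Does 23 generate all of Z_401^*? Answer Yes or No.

Yes

φ(401) = 401 − 1 = 400 = 2^4 · 5^2.
23 is a primitive root mod 401 iff 23^(φ(401)/q) ≢ 1 for every prime q | φ(401), i.e. q ∈ {2, 5}.
23^200 ≡ 400 (mod 401)  [q = 2: ≢ 1 ✓]
23^80 ≡ 72 (mod 401)  [q = 5: ≢ 1 ✓]
Every test exponent gives a nontrivial residue, hence 23 generates the full group.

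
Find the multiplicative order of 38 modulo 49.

The order of 38 must divide φ(49) = φ(7^2) = 7·(7−1) = 42 = 2 · 3 · 7.
Divisors of 42: 1, 2, 3, 6, 7, 14, 21, 42.
Test each divisor d:
38^1 ≡ 38 (mod 49)
38^2 ≡ 23 (mod 49)
38^3 ≡ 41 (mod 49)
38^6 ≡ 15 (mod 49)
38^7 ≡ 31 (mod 49)
38^14 ≡ 30 (mod 49)
38^21 ≡ 48 (mod 49)
38^42 ≡ 1 (mod 49) ✓
Therefore the multiplicative order of 38 modulo 49 is 42.

42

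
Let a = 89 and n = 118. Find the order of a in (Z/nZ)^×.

58

By Lagrange's theorem, ord_118(89) divides φ(118) = φ(2)·φ(59) = 1·58 = 58 = 2 · 29.
Divisors of 58: 1, 2, 29, 58.
Check 89^d mod 118 for each divisor in increasing order:
89^1 ≡ 89
89^2 ≡ 15
89^29 ≡ 117
89^58 ≡ 1
Therefore the multiplicative order of 89 modulo 118 is 58.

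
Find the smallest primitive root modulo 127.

3

φ(127) = 127 − 1 = 126 = 2 · 3^2 · 7.
Test candidates g = 2, 3, … against the prime factors q ∈ {2, 3, 7} of φ(127): g is a generator iff g^(126/q) ≢ 1 for every such q.
g = 2: 2^63 ≡ 1 — hits 1, so not a primitive root.
g = 3: 3^63 ≡ 126; 3^42 ≡ 107; 3^18 ≡ 4 — none is 1, so 3 is a primitive root.
Hence the least primitive root of 127 is 3.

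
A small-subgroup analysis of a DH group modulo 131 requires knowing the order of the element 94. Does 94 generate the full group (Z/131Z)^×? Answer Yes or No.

No

φ(131) = 131 − 1 = 130 = 2 · 5 · 13.
Test 94^(130/q) mod 131 for each prime factor q of 130:
94^65 ≡ 1 (mod 131)  [q = 2: ≡ 1 ✗]
94^26 ≡ 53 (mod 131)  [q = 5: ≢ 1 ✓]
94^10 ≡ 52 (mod 131)  [q = 13: ≢ 1 ✓]
The check at q = 2 fails, so 94 generates a proper subgroup.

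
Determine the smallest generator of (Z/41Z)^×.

φ(41) = 41 − 1 = 40 = 2^3 · 5.
g is a primitive root iff g^(40/q) ≢ 1 (mod 41) for each prime q ∈ {2, 5}.
g = 2: 2^20 ≡ 1 — hits 1, so not a primitive root.
g = 3: 3^20 ≡ 40; 3^8 ≡ 1 — hits 1, so not a primitive root.
g = 4: 4^20 ≡ 1 — hits 1, so not a primitive root.
g = 5: 5^20 ≡ 1 — hits 1, so not a primitive root.
g = 6: 6^20 ≡ 40; 6^8 ≡ 10 — none is 1, so 6 is a primitive root.
The smallest primitive root modulo 41 is 6.

6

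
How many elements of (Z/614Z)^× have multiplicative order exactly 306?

96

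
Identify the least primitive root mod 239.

φ(239) = 239 − 1 = 238 = 2 · 7 · 17.
g is a primitive root iff g^(238/q) ≢ 1 (mod 239) for each prime q ∈ {2, 7, 17}.
g = 2: 2^119 ≡ 1 — hits 1, so not a primitive root.
g = 3: 3^119 ≡ 1 — hits 1, so not a primitive root.
g = 4: 4^119 ≡ 1 — hits 1, so not a primitive root.
g = 5: 5^119 ≡ 1 — hits 1, so not a primitive root.
g = 6: 6^119 ≡ 1 — hits 1, so not a primitive root.
g = 7: 7^119 ≡ 238; 7^34 ≡ 24; 7^14 ≡ 211 — none is 1, so 7 is a primitive root.
So 7 is the smallest generator of (Z/239Z)^×.

7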